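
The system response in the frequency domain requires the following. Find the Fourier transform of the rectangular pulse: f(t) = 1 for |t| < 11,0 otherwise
F(omega)=integral from -11 to 11 of e^(-j * omega * t) dt
=2 * sin(11 * omega)/omega=22 * sinc(11 * omega/pi)

Answer: 2 * sin(11 * omega)/omega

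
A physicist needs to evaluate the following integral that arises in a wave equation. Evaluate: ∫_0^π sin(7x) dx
Antiderivative: -cos(7x)/7
Evaluate at bounds: [-cos(7·π)/7] - [-cos(7·0)/7]
=(-(-1)+(1))/7=2/7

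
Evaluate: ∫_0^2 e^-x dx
Antiderivative: -e^-x
Evaluate: -(e^-2 - 1)

Answer: (e^-2 - 1)/(-1)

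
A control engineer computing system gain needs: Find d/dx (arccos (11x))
d/dx[arccos(u)]=-u'/√(1-u²), u=11x, u'=11

Answer: -11/√(1 - 121x²)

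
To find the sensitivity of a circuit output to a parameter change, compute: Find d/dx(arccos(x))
d/dx[arccos(u)] = -u'/√(1-u²), u = x, u' = 1

Answer: -1/√(1-x²)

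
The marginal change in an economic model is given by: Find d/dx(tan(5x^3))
Chain rule: d/dx[tan(u)]=sec²(u)·u' where u=5x^3
u'=15x^2

Answer: 15x^2·sec²(5x^3)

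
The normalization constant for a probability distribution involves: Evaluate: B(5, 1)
B(x,y)=Γ(x)Γ(y)/Γ(x + y)=(x-1)!(y-1)!/(x + y-1)!
B(5,1)=4!·0!/5!=1/5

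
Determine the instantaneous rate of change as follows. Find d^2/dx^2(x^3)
Apply power rule 2 times:
d^1: 3x^2
d^2: 6x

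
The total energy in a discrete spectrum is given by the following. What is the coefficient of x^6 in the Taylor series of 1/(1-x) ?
1/(1-x)=Σ x^n for |x|<1
All coefficients are 1

Answer: 1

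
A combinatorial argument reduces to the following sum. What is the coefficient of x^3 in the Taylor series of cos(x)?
cos(x) has only even powers. Coefficient of x^3 = 0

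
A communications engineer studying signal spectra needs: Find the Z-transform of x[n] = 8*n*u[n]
Z{n*u[n]}=z/(z-1)^2
By linearity: Z{8*n*u[n]}=8z/(z-1)^2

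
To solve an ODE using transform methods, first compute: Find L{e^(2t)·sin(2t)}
First shifting: L{e^(at)f(t)}=F(s-a)
L{sin(2t)}=2/(s²+4)
Shift: 2/((s-2)²+4)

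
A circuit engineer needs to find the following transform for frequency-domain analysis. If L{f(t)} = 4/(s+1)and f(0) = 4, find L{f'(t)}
L{f'(t)}=s·F(s) - f(0)=4s/(s+1)-4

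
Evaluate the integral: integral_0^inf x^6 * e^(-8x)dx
This is a Gamma integral. Substitute u=8x (du=8 dx):
integral_0^inf x^6 * e^(-8x) dx=(1/8^7) integral_0^inf u^6 * e^(-u) du
=Gamma(7)/8^7=6!/8^7=720/2097152

Answer: 45/131072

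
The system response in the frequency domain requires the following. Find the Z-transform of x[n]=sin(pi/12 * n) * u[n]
Z{sin(w0 * n) * u[n]} = z * sin(w0)/(z^2-2z * cos(w0)+1)
With w0 = pi/12: X(z) = z * sin(pi/12)/(z^2-2z * cos(pi/12)+1)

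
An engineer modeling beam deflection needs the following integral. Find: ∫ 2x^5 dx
Using power rule: ∫ 2x^5 dx = 2/6 x^6+C = (1/3)x^6+C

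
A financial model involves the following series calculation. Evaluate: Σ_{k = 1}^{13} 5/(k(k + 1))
Partial fractions: 5/(k(k+1)) = 5/k - 5/(k+1)
Telescoping sum: 5(1-1/14) = 5·13/14

Answer: 65/14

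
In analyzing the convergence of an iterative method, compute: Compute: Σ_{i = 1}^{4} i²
Using formula: Σ i^2 = n(n+1)(2n+1)/6 = 4·5·9/6 = 30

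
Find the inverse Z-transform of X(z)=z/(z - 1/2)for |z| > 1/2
Standard pair: z/(z-a) <-> a^n*u[n] for causal signals
With a=1/2: x[n]=(1/2)^n*u[n]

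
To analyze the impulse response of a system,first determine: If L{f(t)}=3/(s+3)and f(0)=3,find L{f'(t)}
L{f'(t)}=s·F(s) - f(0)=3s/(s+3)-3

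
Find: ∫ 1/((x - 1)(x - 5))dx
Partial fractions: 1/((x-1)(x-5))=A/(x-1) + B/(x-5)
A=-1/4, B=1/4
∫ [-1/4· 1/(x-1) + 1/4· 1/(x-5)] dx
=(1/4)[ln|x-5| - ln|x-1|] + C

Answer: (1/4)·ln|(x-5)/(x-1)| + C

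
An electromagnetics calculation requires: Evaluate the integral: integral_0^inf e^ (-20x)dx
integral_0^inf e^(-20x) dx = [-1/20*e^(-20x)]_0^inf
= 0 - (-1/20) = 1/20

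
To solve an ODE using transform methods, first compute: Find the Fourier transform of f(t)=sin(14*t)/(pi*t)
sin(W*t)/(pi*t)=(W/pi)*sinc(W*t/pi) is the impulse response of the ideal low-pass filter with cutoff W (here W=14).
Its Fourier transform is a rectangular function:
F(omega)=1 for |omega| < 14, 0 otherwise

Answer: rect(omega/28) [i.e., 1 for |omega| < 14, 0 otherwise]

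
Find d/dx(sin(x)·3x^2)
Product rule: (fg)'=f'g+fg'
f=sin(x), f'=cos(x)
g=3x^2, g'=6x

Answer: 3·cos(x)·x^2+6·sin(x)·x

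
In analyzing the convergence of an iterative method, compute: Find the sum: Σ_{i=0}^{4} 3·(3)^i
Geometric series: S=a(1 - r^n)/(1 - r)
a=3, r=3, n=5
S=3(1-243)/-2=363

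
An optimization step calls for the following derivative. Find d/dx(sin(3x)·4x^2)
Product rule: (fg)' = f'g + fg'
f = sin(3x), f' = 3·cos(3x)
g = 4x^2, g' = 8x

Answer: 12·cos(3x)·x^2 + 8·sin(3x)·x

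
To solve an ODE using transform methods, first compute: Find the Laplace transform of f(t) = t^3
L{t^n} = n!/s^(n+1)
L{t^3} = 3!/s^4 = 6/s^4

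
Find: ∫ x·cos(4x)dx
By parts: u = x, dv = cos(4x) dx
du = dx, v = sin(4x)/4
= x·sin(4x)/4+cos(4x)/4²+C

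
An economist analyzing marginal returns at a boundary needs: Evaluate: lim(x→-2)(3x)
Polynomial is continuous, so substitute x = -2:
3·(-2) = -6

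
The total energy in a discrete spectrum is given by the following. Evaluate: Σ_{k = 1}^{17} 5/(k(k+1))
Partial fractions: 5/(k(k + 1))=5/k - 5/(k + 1)
Telescoping sum: 5(1 - 1/18)=5·17/18

Answer: 85/18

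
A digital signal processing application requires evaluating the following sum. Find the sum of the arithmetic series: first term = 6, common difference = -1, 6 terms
Last term: a_n = 6 + (6 - 1)·-1 = 1
Sum = n(a_1 + a_n)/2 = 6(6 + 1)/2 = 21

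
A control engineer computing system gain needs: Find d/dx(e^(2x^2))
Chain rule: d/dx[e^u]=e^u · u' where u=2x^2
u'=4x

Answer: 4x·e^(2x^2)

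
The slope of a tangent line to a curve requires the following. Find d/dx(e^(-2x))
Chain rule: d/dx[e^u] = e^u · u' where u = -2x
u' = -2

Answer: -2·e^(-2x)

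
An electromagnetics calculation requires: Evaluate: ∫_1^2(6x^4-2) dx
Step 1: Find antiderivative F(x)=(6/5)x^5 - 2x
Step 2: F(2) - F(1)=172/5 - (-4/5)=176/5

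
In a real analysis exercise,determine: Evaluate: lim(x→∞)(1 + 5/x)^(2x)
Rewrite as [(1 + 5/x)^x]^2.
lim(1 + 5/x)^x=e^5, so limit=(e^5)^2=e^10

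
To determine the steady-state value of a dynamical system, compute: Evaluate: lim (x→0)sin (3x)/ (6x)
L'Hôpital (0/0): lim 3cos(3x)/6 = 3/6

Answer: 1/2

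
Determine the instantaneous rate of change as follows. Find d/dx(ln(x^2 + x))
Chain rule: d/dx[ln(u)] = u'/u where u = x^2 + x
u' = 2x + 1

Answer: (2x + 1)/(x^2 + x)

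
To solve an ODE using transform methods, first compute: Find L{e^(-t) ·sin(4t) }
First shifting: L{e^(at)f(t)}=F(s-a)
L{sin(4t)}=4/(s²+16)
Shift: 4/((s+1)²+16)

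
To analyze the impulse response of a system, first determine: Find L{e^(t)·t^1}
First shifting: L{e^(at)f(t)}=F(s-a)
L{t^1}=1/s^2
Shift s → s-1: 1/(s-1)^2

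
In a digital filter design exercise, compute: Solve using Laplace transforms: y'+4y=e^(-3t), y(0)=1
Take L: sY - 1+4Y = 1/(s+3)
Y(s+4) = 1/(s+3)+1
Y = 1/((s+3)(s+4))+1/(s+4)
Partial fractions: 1/((s+3)(s+4)) = 1/(s+3)-1/(s+4)
So Y = 1/(s+3)
Inverse Laplace transform (L^(-1){1/(s+3)} = e^(-3t), L^(-1){1/(s+4)} = e^(-4t)):

Answer: y(t) = 1·e^(-3t)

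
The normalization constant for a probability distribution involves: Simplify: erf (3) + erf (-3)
erf is odd: erf(-3)=-erf(3)
erf(3) + erf(-3)=erf(3) - erf(3)=0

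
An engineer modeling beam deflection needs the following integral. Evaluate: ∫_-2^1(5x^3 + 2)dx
Step 1: Find antiderivative F(x)=(5/4)x^4 + 2x
Step 2: F(1) - F(-2)=13/4 - (16)=-51/4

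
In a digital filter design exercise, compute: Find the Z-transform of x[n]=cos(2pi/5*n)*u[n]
Z{cos(w0*n)*u[n]} = z(z - cos(w0))/(z^2 - 2z*cos(w0) + 1)
With w0 = 2pi/5: X(z) = z(z - cos(2pi/5))/(z^2 - 2z*cos(2pi/5) + 1)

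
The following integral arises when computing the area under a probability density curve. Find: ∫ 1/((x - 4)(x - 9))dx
Partial fractions: 1/((x-4)(x-9)) = A/(x-4) + B/(x-9)
A = -1/5, B = 1/5
∫ [-1/5· 1/(x-4) + 1/5· 1/(x-9)] dx
= (1/5)[ln|x-9| - ln|x-4|] + C

Answer: (1/5)·ln|(x-9)/(x-4)| + C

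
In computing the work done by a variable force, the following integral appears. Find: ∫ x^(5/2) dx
Power rule: ∫ x^(5/2) dx=x^(7/2)/(7/2)+C

Answer: (2/7)·x^(7/2)+C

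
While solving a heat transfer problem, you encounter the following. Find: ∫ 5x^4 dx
Using power rule: ∫ 5x^4 dx = 5/5 x^5+C = x^5+C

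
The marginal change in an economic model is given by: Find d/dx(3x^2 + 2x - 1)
Power rule: d/dx(ax^n)=n·a·x^(n-1)
Term by term: 6·x+2

Answer: 6x+2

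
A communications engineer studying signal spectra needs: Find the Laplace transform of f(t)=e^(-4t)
L{e^(at)}=1/(s-a)
L{e^(-4t)}=1/(s + 4)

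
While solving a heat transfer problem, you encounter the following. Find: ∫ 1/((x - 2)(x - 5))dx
Partial fractions: 1/((x-2)(x-5)) = A/(x-2)+B/(x-5)
A = -1/3, B = 1/3
∫ [-1/3· 1/(x-2)+1/3· 1/(x-5)] dx
= (1/3)[ln|x-5| - ln|x-2|]+C

Answer: (1/3)·ln|(x-5)/(x-2)|+C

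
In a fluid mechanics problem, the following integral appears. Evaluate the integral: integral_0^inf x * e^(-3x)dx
This is a Gamma integral. Substitute u = 3x (du = 3 dx):
integral_0^inf x*e^(-3x) dx = (1/3^2) integral_0^inf u^1*e^(-u) du
= Gamma(2)/3^2 = 1!/3^2 = 1/9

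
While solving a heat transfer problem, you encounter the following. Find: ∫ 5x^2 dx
Using power rule: ∫ 5x^2 dx = 5/3 x^3 + C = (5/3)x^3 + C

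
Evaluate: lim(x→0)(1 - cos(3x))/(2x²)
Using 1-cos(u) ≈ u²/2 for small u:
(1-cos(3x)) ≈ (3x)²/2 = 9x²/2
So limit = 9/(2·2) = 9/4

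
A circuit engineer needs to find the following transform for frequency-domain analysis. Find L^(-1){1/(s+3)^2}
L^(-1){1/(s-a)^n}=t^(n-1)·e^(at)/(n-1)!
Here a=-3, n=2: t^1·e^(-3t)/1

Answer: t·e^(-3t)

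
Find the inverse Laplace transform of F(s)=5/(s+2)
L^(-1){5/(s-a)}=c·e^(at)
Here a=-2, c=5

Answer: 5e^(-2t)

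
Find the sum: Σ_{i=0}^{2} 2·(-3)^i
Geometric series: S = a(1 - r^n)/(1 - r)
a = 2, r = -3, n = 3
S = 2(1 + 27)/4 = 14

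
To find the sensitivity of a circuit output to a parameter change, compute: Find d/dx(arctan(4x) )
d/dx[arctan(u)]=u'/(1+u²), u=4x, u'=4

Answer: 4/(1+16x²)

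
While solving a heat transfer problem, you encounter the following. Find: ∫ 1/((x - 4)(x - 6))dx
Partial fractions: 1/((x-4)(x-6))=A/(x-4) + B/(x-6)
A=-1/2, B=1/2
∫ [-1/2· 1/(x-4) + 1/2· 1/(x-6)] dx
=(1/2)[ln|x-6| - ln|x-4|] + C

Answer: (1/2)·ln|(x-6)/(x-4)| + C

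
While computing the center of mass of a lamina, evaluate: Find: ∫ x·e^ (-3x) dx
Integration by parts: u=x, dv=e^(-3x) dx
du=dx, v=e^(-3x)/(-3)
=x·e^(-3x)/(-3) - ∫ e^(-3x)/(-3) dx
=x·e^(-3x)/(-3) - e^(-3x)/9 + C

Answer: e^(-3x)(x/(-3) - 1/9) + C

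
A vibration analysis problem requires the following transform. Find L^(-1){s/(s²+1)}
L^(-1){s/(s²+w²)} = cos(wt)
Here w = 1

Answer: cos(t)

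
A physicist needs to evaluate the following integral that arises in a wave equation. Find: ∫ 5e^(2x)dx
Since d/dx[e^(2x)]=2e^(2x), we get 5/2 e^(2x) + C

Answer: (5/2)e^(2x) + C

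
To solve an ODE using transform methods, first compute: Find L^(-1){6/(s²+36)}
L^(-1){w/(s²+w²)}=sin(wt)
Here w=6

Answer: sin(6t)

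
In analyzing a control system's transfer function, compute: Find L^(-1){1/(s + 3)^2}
L^(-1){1/(s-a)^n} = t^(n-1)·e^(at)/(n-1)!
Here a = -3, n = 2: t^1·e^(-3t)/1

Answer: t·e^(-3t)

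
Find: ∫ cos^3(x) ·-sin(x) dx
Let u = cos(x), du = -sin(x) dx
∫ u^3 du = u^4/4+C

Answer: cos^4(x)/4+C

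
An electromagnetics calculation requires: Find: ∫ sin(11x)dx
Using substitution u=11x: ∫ sin(u) du/11=-cos(u)/11 + C

Answer: (-1/11)cos(11x) + C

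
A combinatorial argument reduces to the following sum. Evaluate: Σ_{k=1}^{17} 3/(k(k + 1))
Partial fractions: 3/(k(k+1)) = 3/k - 3/(k+1)
Telescoping sum: 3(1-1/18) = 3·17/18

Answer: 17/6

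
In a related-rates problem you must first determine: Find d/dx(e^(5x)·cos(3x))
Product rule: (fg)' = f'g + fg'
f = e^(5x), f' = 5·e^(5x)
g = cos(3x), g' = -3·sin(3x)

Answer: 5·e^(5x)·cos(3x) - 3·e^(5x)·sin(3x)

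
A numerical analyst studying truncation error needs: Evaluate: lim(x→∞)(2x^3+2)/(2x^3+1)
Divide numerator and denominator by x^3:
lim (2 + 2/x^3)/(2 + 1/x^3)=1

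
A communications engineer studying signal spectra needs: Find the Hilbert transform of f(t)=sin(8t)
The Hilbert transform shifts each frequency component by -pi/2.
H{sin(wt)}=-cos(wt)
With w=8: H{sin(8t)}=-cos(8t)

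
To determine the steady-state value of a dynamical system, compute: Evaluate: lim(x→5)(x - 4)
Polynomial is continuous, so substitute x = 5:
1·5 - 4 = 1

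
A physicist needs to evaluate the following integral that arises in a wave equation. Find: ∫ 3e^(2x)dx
Since d/dx[e^(2x)]=2e^(2x), we get 3/2 e^(2x) + C

Answer: (3/2)e^(2x) + C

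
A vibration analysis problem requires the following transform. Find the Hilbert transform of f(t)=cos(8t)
The Hilbert transform shifts each frequency component by -pi/2.
H{cos(wt)}=sin(wt)
With w=8: H{cos(8t)}=sin(8t)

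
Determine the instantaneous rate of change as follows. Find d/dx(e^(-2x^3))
Chain rule: d/dx[e^u] = e^u · u' where u = -2x^3
u' = -6x^2

Answer: -6x^2·e^(-2x^3)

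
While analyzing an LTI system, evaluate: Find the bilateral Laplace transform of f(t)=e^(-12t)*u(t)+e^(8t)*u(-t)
For e^(-12t)*u(t): L = 1/(s+12), Re(s) > -12
For e^(8t)*u(-t): L = -1/(s-8), Re(s) < 8
Combined: F(s) = 1/(s+12)-1/(s-8), -12 < Re(s) < 8

Answer: 1/(s+12)-1/(s-8), ROC: -12 < Re(s) < 8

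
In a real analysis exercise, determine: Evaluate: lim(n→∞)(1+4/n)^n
This is the definition of e^4: lim(1 + 4/n)^n=e^4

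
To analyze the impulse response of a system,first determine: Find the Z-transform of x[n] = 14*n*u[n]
Z{n*u[n]}=z/(z-1)^2
By linearity: Z{14*n*u[n]}=14z/(z-1)^2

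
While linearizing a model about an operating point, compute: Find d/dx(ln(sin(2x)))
Chain rule: d/dx[ln(u)] = u'/u where u = sin(2x)
u' = 2cos(2x)

Answer: (2cos(2x))/(sin(2x))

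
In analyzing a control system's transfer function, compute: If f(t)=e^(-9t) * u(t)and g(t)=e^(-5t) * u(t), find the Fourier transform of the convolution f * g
By the convolution theorem: F{f*g}=F(omega)*G(omega)
F(omega)=1/(9 + j*omega), G(omega)=1/(5 + j*omega)
F{f*g}=1/((9 + j*omega)(5 + j*omega))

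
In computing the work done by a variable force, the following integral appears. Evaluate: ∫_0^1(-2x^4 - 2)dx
Step 1: Find antiderivative F(x) = (-2/5)x^5 - 2x
Step 2: F(1) - F(0) = -12/5 - (0) = -12/5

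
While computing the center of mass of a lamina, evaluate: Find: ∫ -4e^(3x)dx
Since d/dx[e^(3x)] = 3e^(3x), we get -4/3 e^(3x) + C

Answer: (-4/3)e^(3x) + C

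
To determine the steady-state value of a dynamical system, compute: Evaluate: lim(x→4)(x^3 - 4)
Polynomial is continuous, so substitute x=4:
1·4^3-4=60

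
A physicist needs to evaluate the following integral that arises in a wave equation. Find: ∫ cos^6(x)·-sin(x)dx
Let u = cos(x), du = -sin(x) dx
∫ u^6 du = u^7/7 + C

Answer: cos^7(x)/7 + C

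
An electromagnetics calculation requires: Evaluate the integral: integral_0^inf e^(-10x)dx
integral_0^inf e^(-10x) dx=[-1/10*e^(-10x)]_0^inf
=0 - (-1/10)=1/10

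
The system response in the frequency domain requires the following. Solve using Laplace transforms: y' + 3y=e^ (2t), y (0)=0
Take L: sY - 0+3Y = 1/(s-2)
Y(s+3) = 1/(s-2)+0
Y = 1/((s-2)(s+3))+0/(s+3)
Partial fractions: 1/((s-2)(s+3)) = (1/5)/(s-2) - (1/5)/(s+3)
So Y = (1/5)/(s-2) - (1/5)/(s+3)
Inverse Laplace transform (L^(-1){1/(s-2)} = e^(2t), L^(-1){1/(s+3)} = e^(-3t)):

Answer: y(t) = (1/5)·e^(2t) - (1/5)·e^(-3t)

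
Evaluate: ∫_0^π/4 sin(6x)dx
Antiderivative: -cos(6x)/6
Evaluate at bounds: [-cos(6·π/4)/6] - [-cos(6·0)/6]
= (-(0)+(1))/6 = 1/6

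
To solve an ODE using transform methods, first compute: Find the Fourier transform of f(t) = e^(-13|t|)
Using the standard pair: F{e^(-a|t|)}=2a/(a^2 + omega^2)
With a=13: F(omega)=26/(169 + omega^2)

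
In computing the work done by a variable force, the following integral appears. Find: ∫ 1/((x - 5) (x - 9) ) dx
Partial fractions: 1/((x-5)(x-9)) = A/(x-5) + B/(x-9)
A = -1/4, B = 1/4
∫ [-1/4· 1/(x-5) + 1/4· 1/(x-9)] dx
= (1/4)[ln|x-9| - ln|x-5|] + C

Answer: (1/4)·ln|(x-9)/(x-5)| + C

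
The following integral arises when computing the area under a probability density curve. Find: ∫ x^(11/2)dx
Power rule: ∫ x^(11/2) dx = x^(13/2)/(13/2)+C

Answer: (2/13)·x^(13/2)+C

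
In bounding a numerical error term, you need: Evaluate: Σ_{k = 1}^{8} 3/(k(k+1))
Partial fractions: 3/(k(k+1))=3/k - 3/(k+1)
Telescoping sum: 3(1-1/9)=3·8/9

Answer: 8/3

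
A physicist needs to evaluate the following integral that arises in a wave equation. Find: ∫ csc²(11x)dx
Since d/dx[-cot(11x)] = 11csc²(11x), integral = -cot(11x)/11+C

Answer: (-1/11)cot(11x)+C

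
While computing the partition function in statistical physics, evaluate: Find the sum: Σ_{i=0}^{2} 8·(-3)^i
Geometric series: S=a(1 - r^n)/(1 - r)
a=8, r=-3, n=3
S=8(1+27)/4=56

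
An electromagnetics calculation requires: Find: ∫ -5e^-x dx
Since d/dx[e^-x]=- e^-x, we get 5e^-x + C

Answer: 5e^-x + C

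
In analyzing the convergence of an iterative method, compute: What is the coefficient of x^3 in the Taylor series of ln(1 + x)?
ln(1 + x)=Σ (-1)^(n + 1) x^n/n
Coefficient of x^3=(-1)^4/3=1/3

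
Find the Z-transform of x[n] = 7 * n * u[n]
Z{n*u[n]} = z/(z-1)^2
By linearity: Z{7*n*u[n]} = 7z/(z-1)^2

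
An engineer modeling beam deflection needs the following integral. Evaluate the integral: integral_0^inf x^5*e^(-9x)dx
This is a Gamma integral. Substitute u = 9x (du = 9 dx):
integral_0^inf x^5 * e^(-9x) dx = (1/9^6) integral_0^inf u^5 * e^(-u) du
= Gamma(6)/9^6 = 5!/9^6 = 120/531441

Answer: 40/177147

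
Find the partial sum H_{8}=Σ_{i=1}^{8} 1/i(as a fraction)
H_8 = 1 + 1/2 + 1/3 + ... + 1/8
= 761/280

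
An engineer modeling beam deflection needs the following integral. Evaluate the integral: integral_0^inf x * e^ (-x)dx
This is a Gamma integral. Substitute u = 1x:
integral_0^inf x * e^(-x) dx = (1/1^2) integral_0^inf u^1 * e^(-u) du
= Gamma(2)/1^2 = 1!/1^2 = 1/1

Answer: 1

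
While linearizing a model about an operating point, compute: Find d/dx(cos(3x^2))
Chain rule: d/dx[cos(u)]=-sin(u)·u' where u=3x^2
u'=6x

Answer: -6x·sin(3x^2)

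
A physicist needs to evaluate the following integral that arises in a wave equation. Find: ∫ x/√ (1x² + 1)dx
Let u=x²+1, du=2x dx
∫ (1/2)·u^(-1/2) du=√u+C

Answer: √(x²+1)+C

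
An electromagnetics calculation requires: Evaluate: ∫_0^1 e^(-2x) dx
Antiderivative: (1/(-2))e^(-2x)
Evaluate: (1/(-2))(e^-2 - 1)

Answer: (e^-2 - 1)/(-2)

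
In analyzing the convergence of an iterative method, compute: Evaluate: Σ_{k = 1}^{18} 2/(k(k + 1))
Partial fractions: 2/(k(k + 1))=2/k - 2/(k + 1)
Telescoping sum: 2(1 - 1/19)=2·18/19

Answer: 36/19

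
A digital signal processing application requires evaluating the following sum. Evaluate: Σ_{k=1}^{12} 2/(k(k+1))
Partial fractions: 2/(k(k + 1))=2/k - 2/(k + 1)
Telescoping sum: 2(1 - 1/13)=2·12/13

Answer: 24/13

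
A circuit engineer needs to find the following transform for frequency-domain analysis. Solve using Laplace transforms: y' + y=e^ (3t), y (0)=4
Take L: sY - 4 + Y = 1/(s-3)
Y(s + 1) = 1/(s-3) + 4
Y = 1/((s-3)(s + 1)) + 4/(s + 1)
Partial fractions: 1/((s-3)(s + 1)) = (1/4)/(s-3) - (1/4)/(s + 1)
So Y = (1/4)/(s-3) + (15/4)/(s + 1)
Inverse Laplace transform (L^(-1){1/(s-3)} = e^(3t), L^(-1){1/(s + 1)} = e^(-t)):

Answer: y(t) = (1/4)·e^(3t) + (15/4)·e^(-t)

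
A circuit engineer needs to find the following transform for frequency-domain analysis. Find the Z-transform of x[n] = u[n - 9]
Using the time-shift property: Z{u[n-9]}=z^(-9) * z/(z-1)
=z^(-8)/(z-1)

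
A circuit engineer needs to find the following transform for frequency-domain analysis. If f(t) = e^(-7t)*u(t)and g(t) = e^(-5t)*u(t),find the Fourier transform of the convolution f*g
By the convolution theorem: F{f * g}=F(omega) * G(omega)
F(omega)=1/(7+j * omega), G(omega)=1/(5+j * omega)
F{f * g}=1/((7+j * omega)(5+j * omega))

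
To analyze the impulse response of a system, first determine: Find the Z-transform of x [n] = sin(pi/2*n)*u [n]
Z{sin(w0 * n) * u[n]}=z * sin(w0)/(z^2 - 2z * cos(w0) + 1)
With w0=pi/2: X(z)=z * sin(pi/2)/(z^2 - 2z * cos(pi/2) + 1)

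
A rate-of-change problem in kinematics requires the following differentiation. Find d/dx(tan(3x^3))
Chain rule: d/dx[tan(u)] = sec²(u)·u' where u = 3x^3
u' = 9x^2

Answer: 9x^2·sec²(3x^3)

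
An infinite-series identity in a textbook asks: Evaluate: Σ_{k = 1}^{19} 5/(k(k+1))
Partial fractions: 5/(k(k+1)) = 5/k - 5/(k+1)
Telescoping sum: 5(1-1/20) = 5·19/20

Answer: 19/4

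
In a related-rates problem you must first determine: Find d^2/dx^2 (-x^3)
Apply power rule 2 times:
d^1: -3x^2
d^2: -6x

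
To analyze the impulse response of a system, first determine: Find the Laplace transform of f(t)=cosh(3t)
L{cosh(at)} = s/(s²-a²)
L{cosh(3t)} = s/(s²-9)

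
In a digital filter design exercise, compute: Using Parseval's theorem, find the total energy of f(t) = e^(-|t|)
Parseval's theorem: E=integral |f(t)|^2 dt=(1/2pi) integral |F(omega)|^2 domega
E=integral_{-inf}^{inf} e^(-2|t|) dt=2*integral_0^inf e^(-2t) dt=2/(2*1)=1/1

Answer: 1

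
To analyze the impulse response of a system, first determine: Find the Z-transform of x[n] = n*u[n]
Standard pair: Z{n * u[n]} = z/(z-1)^2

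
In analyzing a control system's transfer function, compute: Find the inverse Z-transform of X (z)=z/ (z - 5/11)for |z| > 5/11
Standard pair: z/(z-a) <-> a^n * u[n] for causal signals
With a = 5/11: x[n] = (5/11)^n * u[n]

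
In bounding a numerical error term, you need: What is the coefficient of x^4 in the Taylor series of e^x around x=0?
Taylor series of e^x=Σ x^n/n!
Coefficient of x^4=1/4!=1/24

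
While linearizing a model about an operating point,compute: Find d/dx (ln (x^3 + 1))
Chain rule: d/dx[ln(u)] = u'/u where u = x^3 + 1
u' = 3x^2

Answer: (3x^2)/(x^3 + 1)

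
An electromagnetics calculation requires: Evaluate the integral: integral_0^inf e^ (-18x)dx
integral_0^inf e^(-18x) dx=[-1/18*e^(-18x)]_0^inf
=0 - (-1/18)=1/18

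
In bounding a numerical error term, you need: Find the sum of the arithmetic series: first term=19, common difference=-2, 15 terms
Last term: a_n = 19+(15-1)·-2 = -9
Sum = n(a_1+a_n)/2 = 15(19+(-9))/2 = 75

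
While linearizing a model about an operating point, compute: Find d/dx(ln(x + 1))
Chain rule: d/dx[ln(u)]=u'/u where u=x + 1
u'=1

Answer: (1)/(x + 1)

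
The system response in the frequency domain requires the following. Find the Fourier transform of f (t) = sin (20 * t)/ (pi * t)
sin(W * t)/(pi * t) = (W/pi) * sinc(W * t/pi) is the impulse response of the ideal low-pass filter with cutoff W (here W = 20).
Its Fourier transform is a rectangular function:
F(omega) = 1 for |omega| < 20, 0 otherwise

Answer: rect(omega/40) [i.e., 1 for |omega| < 20, 0 otherwise]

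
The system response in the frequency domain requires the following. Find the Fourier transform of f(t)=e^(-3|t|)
Using the standard pair: F{e^(-a|t|)} = 2a/(a^2 + omega^2)
With a = 3: F(omega) = 6/(9 + omega^2)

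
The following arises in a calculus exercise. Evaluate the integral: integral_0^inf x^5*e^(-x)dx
This is a Gamma integral. Substitute u = 1x:
integral_0^inf x^5 * e^(-x) dx = (1/1^6) integral_0^inf u^5 * e^(-u) du
= Gamma(6)/1^6 = 5!/1^6 = 120/1

Answer: 120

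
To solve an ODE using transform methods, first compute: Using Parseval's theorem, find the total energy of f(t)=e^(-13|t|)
Parseval's theorem: E=integral |f(t)|^2 dt=(1/2pi) integral |F(omega)|^2 domega
E=integral_{-inf}^{inf} e^(-26|t|) dt=2*integral_0^inf e^(-26t) dt=2/(2*13)=1/13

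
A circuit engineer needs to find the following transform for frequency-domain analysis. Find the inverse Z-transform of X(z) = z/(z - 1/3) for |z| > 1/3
Standard pair: z/(z-a) <-> a^n * u[n] for causal signals
With a = 1/3: x[n] = (1/3)^n * u[n]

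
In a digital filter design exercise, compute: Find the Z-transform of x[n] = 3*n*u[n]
Z{n * u[n]} = z/(z-1)^2
By linearity: Z{3 * n * u[n]} = 3z/(z-1)^2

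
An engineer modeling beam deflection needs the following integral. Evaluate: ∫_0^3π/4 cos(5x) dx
Antiderivative: sin(5x)/5
Evaluate at bounds: [sin(5·3π/4)/5] - [sin(5·0)/5]
=((-√2/2) - (0))/5=-√2/10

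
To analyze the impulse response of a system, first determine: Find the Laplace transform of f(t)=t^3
L{t^n} = n!/s^(n+1)
L{t^3} = 3!/s^4 = 6/s^4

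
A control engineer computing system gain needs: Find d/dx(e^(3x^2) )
Chain rule: d/dx[e^u]=e^u · u' where u=3x^2
u'=6x

Answer: 6x·e^(3x^2)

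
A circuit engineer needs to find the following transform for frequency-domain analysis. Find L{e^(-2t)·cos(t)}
First shifting: L{e^(at)f(t)}=F(s-a)
L{cos(t)}=s/(s² + 1)
Shift: (s + 2)/((s + 2)² + 1)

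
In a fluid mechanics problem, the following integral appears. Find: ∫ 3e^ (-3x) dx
Since d/dx[e^(-3x)]=-3e^(-3x), we get -1 e^(-3x) + C

Answer: -e^(-3x) + C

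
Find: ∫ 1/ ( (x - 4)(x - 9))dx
Partial fractions: 1/((x-4)(x-9))=A/(x-4)+B/(x-9)
A=-1/5, B=1/5
∫ [-1/5· 1/(x-4)+1/5· 1/(x-9)] dx
=(1/5)[ln|x-9| - ln|x-4|]+C

Answer: (1/5)·ln|(x-9)/(x-4)|+C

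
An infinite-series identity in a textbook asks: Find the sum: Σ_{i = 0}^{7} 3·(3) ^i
Geometric series: S = a(1 - r^n)/(1 - r)
a = 3, r = 3, n = 8
S = 3(1 - 6561)/-2 = 9840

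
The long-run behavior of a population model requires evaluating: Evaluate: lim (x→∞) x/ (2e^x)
Apply L'Hôpital 1 times (∞/∞ each time):
Eventually get 1!/(2e^x) → 0

Answer: 0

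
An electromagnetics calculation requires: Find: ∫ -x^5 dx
Using power rule: ∫ -x^5 dx = -1/6 x^6 + C = (-1/6)x^6 + C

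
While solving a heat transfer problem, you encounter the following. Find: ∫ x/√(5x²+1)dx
Let u=5x² + 1, du=10x dx
∫ (1/10)·u^(-1/2) du=√u/5 + C

Answer: √(5x² + 1)/5 + C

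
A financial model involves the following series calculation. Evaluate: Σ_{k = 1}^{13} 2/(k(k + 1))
Partial fractions: 2/(k(k+1)) = 2/k - 2/(k+1)
Telescoping sum: 2(1-1/14) = 2·13/14

Answer: 13/7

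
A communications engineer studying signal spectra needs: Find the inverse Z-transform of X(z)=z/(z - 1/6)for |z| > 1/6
Standard pair: z/(z-a) <-> a^n * u[n] for causal signals
With a=1/6: x[n]=(1/6)^n * u[n]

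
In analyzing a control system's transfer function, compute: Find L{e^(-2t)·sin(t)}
First shifting: L{e^(at)f(t)}=F(s-a)
L{sin(t)}=1/(s²+1)
Shift: 1/((s+2)²+1)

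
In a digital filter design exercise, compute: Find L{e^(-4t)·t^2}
First shifting: L{e^(at)f(t)}=F(s-a)
L{t^2}=2/s^3
Shift s → s+4: 2/(s+4)^3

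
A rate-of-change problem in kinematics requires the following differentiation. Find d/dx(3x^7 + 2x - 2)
Power rule: d/dx(ax^n) = n·a·x^(n-1)
Term by term: 21·x^6 + 2

Answer: 21x^6 + 2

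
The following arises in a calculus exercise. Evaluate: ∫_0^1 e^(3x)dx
Antiderivative: (1/3)e^(3x)
Evaluate: (1/3)(e^3-1)

Answer: (e^3-1)/3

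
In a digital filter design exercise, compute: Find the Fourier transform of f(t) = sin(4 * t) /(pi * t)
sin(W * t)/(pi * t)=(W/pi) * sinc(W * t/pi) is the impulse response of the ideal low-pass filter with cutoff W (here W=4).
Its Fourier transform is a rectangular function:
F(omega)=1 for |omega| < 4, 0 otherwise

Answer: rect(omega/8) [i.e., 1 for |omega| < 4, 0 otherwise]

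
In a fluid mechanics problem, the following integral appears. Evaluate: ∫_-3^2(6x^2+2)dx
Step 1: Find antiderivative F(x) = 2x^3 + 2x
Step 2: F(2) - F(-3) = 20 - (-60) = 80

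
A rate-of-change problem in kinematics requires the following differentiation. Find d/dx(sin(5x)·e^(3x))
Product rule: (fg)'=f'g + fg'
f=sin(5x), f'=5·cos(5x)
g=e^(3x), g'=3·e^(3x)

Answer: 5·cos(5x)·e^(3x) + 3·sin(5x)·e^(3x)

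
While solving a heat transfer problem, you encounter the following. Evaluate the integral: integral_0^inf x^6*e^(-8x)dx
This is a Gamma integral. Substitute u=8x (du=8 dx):
integral_0^inf x^6 * e^(-8x) dx=(1/8^7) integral_0^inf u^6 * e^(-u) du
=Gamma(7)/8^7=6!/8^7=720/2097152

Answer: 45/131072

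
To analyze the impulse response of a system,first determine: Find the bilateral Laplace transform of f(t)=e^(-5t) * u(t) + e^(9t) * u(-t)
For e^(-5t) * u(t): L=1/(s+5), Re(s) > -5
For e^(9t) * u(-t): L=-1/(s-9), Re(s) < 9
Combined: F(s)=1/(s+5)-1/(s-9), -5 < Re(s) < 9

Answer: 1/(s+5)-1/(s-9), ROC: -5 < Re(s) < 9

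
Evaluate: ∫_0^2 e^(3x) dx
Antiderivative: (1/3)e^(3x)
Evaluate: (1/3)(e^6-1)

Answer: (e^6-1)/3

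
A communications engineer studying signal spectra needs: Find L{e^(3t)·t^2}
First shifting: L{e^(at)f(t)}=F(s-a)
L{t^2}=2/s^3
Shift s → s-3: 2/(s-3)^3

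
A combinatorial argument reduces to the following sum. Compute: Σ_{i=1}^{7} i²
Using formula: Σ i^2 = n(n + 1)(2n + 1)/6 = 7·8·15/6 = 140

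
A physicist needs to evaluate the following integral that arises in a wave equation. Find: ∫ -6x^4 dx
Using power rule: ∫ -6x^4 dx = -6/5 x^5+C = (-6/5)x^5+C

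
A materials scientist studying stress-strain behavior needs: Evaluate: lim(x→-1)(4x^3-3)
Polynomial is continuous, so substitute x=-1:
4·(-1)^3 - 3=-7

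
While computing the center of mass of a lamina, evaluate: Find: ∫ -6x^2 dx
Using power rule: ∫ -6x^2 dx=-6/3 x^3+C=-2x^3+C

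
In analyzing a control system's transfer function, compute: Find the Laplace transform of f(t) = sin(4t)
L{sin(wt)}=w/(s² + w²)
L{sin(4t)}=4/(s² + 16)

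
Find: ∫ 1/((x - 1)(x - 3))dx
Partial fractions: 1/((x-1)(x-3)) = A/(x-1)+B/(x-3)
A = -1/2, B = 1/2
∫ [-1/2· 1/(x-1)+1/2· 1/(x-3)] dx
= (1/2)[ln|x-3| - ln|x-1|]+C

Answer: (1/2)·ln|(x-3)/(x-1)|+C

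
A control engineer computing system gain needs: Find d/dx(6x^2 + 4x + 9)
Power rule: d/dx(ax^n)=n·a·x^(n-1)
Term by term: 12·x + 4

Answer: 12x + 4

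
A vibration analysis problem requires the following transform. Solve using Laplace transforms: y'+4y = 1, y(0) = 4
Take L of both sides: sY(s) - 4 + 4Y(s) = 1/s
Y(s)(s + 4) = 1/s + 4
Y(s) = 1/(s(s + 4)) + 4/(s + 4)
Partial fractions: 1/(s(s + 4)) = (1/4)/s - (1/4)/(s + 4)
So Y(s) = (1/4)/s + (15/4)/(s + 4)
Inverse transform (L^(-1){1/s} = 1, L^(-1){1/(s + 4)} = e^(-4t)):

Answer: y(t) = 1/4 + (15/4)·e^(-4t)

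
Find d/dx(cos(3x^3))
Chain rule: d/dx[cos(u)]=-sin(u)·u' where u=3x^3
u'=9x^2

Answer: -9x^2·sin(3x^3)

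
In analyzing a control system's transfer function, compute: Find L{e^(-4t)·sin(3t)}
First shifting: L{e^(at)f(t)}=F(s-a)
L{sin(3t)}=3/(s²+9)
Shift: 3/((s+4)²+9)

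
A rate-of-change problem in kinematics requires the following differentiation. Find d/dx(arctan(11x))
d/dx[arctan(u)]=u'/(1+u²), u=11x, u'=11

Answer: 11/(1+121x²)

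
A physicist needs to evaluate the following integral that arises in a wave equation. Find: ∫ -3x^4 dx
Using power rule: ∫ -3x^4 dx=-3/5 x^5 + C=(-3/5)x^5 + C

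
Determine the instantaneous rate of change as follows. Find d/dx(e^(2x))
Chain rule: d/dx[e^u]=e^u · u' where u=2x
u'=2

Answer: 2·e^(2x)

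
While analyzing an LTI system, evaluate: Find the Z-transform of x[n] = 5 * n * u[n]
Z{n * u[n]}=z/(z-1)^2
By linearity: Z{5 * n * u[n]}=5z/(z-1)^2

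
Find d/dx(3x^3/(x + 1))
Quotient rule: (f/g)' = (f'g - fg')/g²
f = 3x^3, f' = 9x^2
g = x + 1, g' = 1

Answer: (9x^2·(x + 1) - 3x^3)/(x + 1)²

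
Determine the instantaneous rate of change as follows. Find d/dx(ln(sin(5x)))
Chain rule: d/dx[ln(u)]=u'/u where u=sin(5x)
u'=5cos(5x)

Answer: (5cos(5x))/(sin(5x))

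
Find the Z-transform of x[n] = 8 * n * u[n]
Z{n*u[n]} = z/(z-1)^2
By linearity: Z{8*n*u[n]} = 8z/(z-1)^2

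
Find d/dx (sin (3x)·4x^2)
Product rule: (fg)' = f'g+fg'
f = sin(3x), f' = 3·cos(3x)
g = 4x^2, g' = 8x

Answer: 12·cos(3x)·x^2+8·sin(3x)·x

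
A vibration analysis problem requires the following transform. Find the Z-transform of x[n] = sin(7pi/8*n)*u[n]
Z{sin(w0 * n) * u[n]} = z * sin(w0)/(z^2-2z * cos(w0)+1)
With w0 = 7pi/8: X(z) = z * sin(7pi/8)/(z^2-2z * cos(7pi/8)+1)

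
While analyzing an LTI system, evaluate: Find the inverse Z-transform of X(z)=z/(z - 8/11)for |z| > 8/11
Standard pair: z/(z-a) <-> a^n * u[n] for causal signals
With a=8/11: x[n]=(8/11)^n * u[n]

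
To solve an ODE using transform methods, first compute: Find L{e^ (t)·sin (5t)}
First shifting: L{e^(at)f(t)}=F(s-a)
L{sin(5t)}=5/(s² + 25)
Shift: 5/((s-1)² + 25)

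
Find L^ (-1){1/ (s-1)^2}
L^(-1){1/(s-a)^n} = t^(n-1)·e^(at)/(n-1)!
Here a = 1, n = 2: t^1·e^(t)/1

Answer: t·e^(t)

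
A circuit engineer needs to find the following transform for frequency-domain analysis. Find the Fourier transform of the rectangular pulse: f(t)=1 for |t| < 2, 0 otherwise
F(omega)=integral from -2 to 2 of e^(-j*omega*t) dt
=2*sin(2*omega)/omega=4*sinc(2*omega/pi)

Answer: 2*sin(2*omega)/omega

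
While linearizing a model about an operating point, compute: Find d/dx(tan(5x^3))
Chain rule: d/dx[tan(u)]=sec²(u)·u' where u=5x^3
u'=15x^2

Answer: 15x^2·sec²(5x^3)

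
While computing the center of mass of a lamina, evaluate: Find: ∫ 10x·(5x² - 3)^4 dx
Let u = 5x² - 3, du = 10x dx
∫ u^4 du = u^5/5 + C

Answer: (5x² - 3)^5/5 + C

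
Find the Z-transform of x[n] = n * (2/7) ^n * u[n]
Using the property Z{n * a^n * u[n]}=az/(z-a)^2
With a=2/7: X(z)=(2/7)z/(z - 2/7)^2, |z| > 2/7

Answer: (2/7)z/(z - 2/7)^2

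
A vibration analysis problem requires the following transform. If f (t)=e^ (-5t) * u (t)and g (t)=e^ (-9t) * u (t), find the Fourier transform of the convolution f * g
By the convolution theorem: F{f*g} = F(omega)*G(omega)
F(omega) = 1/(5 + j*omega), G(omega) = 1/(9 + j*omega)
F{f*g} = 1/((5 + j*omega)(9 + j*omega))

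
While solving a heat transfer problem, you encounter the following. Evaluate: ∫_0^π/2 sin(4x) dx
Antiderivative: -cos(4x)/4
Evaluate at bounds: [-cos(4·π/2)/4] - [-cos(4·0)/4]
=(-(1)+(1))/4=0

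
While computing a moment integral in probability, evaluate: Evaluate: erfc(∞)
erfc(x)=1 - erf(x); erfc(∞)=1 - erf(∞)=1 - 1=0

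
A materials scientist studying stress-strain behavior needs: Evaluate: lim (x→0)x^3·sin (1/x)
Squeeze theorem: -|x^3| ≤ x^3·sin(1/x) ≤ |x^3|
Since x^3 → 0 as x → 0, by squeeze theorem the limit is 0

Answer: 0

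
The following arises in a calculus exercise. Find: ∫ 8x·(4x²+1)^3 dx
Let u=4x² + 1, du=8x dx
∫ u^3 du=u^4/4 + C

Answer: (4x² + 1)^4/4 + C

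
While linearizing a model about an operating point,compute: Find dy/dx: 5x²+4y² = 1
Differentiate: 10x + 8y·(dy/dx) = 0
dy/dx = -10x/(8y) = -(5/4)·(x/y)

Answer: dy/dx = -(5/4)·(x/y)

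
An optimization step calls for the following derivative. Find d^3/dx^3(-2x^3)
Apply power rule 3 times:
d^1: -6x^2
d^2: -12x
d^3: -12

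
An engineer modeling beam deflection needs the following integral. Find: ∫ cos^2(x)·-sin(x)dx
Let u = cos(x), du = -sin(x) dx
∫ u^2 du = u^3/3+C

Answer: cos^3(x)/3+C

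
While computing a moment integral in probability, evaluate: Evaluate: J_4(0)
J_n(0) = 0 for all n > 0 (Bessel function of first kind)
J_4(0) = 0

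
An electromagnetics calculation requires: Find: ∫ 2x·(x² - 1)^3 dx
Let u = x² - 1, du = 2x dx
∫ u^3 du = u^4/4 + C

Answer: (x² - 1)^4/4 + C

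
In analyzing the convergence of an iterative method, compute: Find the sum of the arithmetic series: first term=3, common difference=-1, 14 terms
Last term: a_n = 3+(14-1)·-1 = -10
Sum = n(a_1+a_n)/2 = 14(3+(-10))/2 = -49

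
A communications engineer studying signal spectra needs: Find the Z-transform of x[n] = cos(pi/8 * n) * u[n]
Z{cos(w0*n)*u[n]} = z(z - cos(w0))/(z^2 - 2z*cos(w0) + 1)
With w0 = pi/8: X(z) = z(z - cos(pi/8))/(z^2 - 2z*cos(pi/8) + 1)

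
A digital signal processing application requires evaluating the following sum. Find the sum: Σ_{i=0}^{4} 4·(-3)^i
Geometric series: S=a(1 - r^n)/(1 - r)
a=4, r=-3, n=5
S=4(1+243)/4=244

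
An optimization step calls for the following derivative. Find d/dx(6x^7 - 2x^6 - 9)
Power rule: d/dx(ax^n) = n·a·x^(n-1)
Term by term: 42·x^6 - 12·x^5

Answer: 42x^6 - 12x^5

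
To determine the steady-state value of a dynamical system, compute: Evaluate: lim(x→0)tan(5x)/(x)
tan(u) ≈ u for small u:
tan(5x)/(x) ≈ 5x/(x)=5/1

Answer: 5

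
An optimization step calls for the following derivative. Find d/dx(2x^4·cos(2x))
Product rule: (fg)'=f'g + fg'
f=2x^4, f'=8x^3
g=cos(2x), g'=-2·sin(2x)

Answer: 8x^3·cos(2x) - 4x^4·sin(2x)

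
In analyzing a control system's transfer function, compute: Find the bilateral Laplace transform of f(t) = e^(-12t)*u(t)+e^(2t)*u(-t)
For e^(-12t)*u(t): L = 1/(s + 12), Re(s) > -12
For e^(2t)*u(-t): L = -1/(s-2), Re(s) < 2
Combined: F(s) = 1/(s + 12) - 1/(s-2), -12 < Re(s) < 2

Answer: 1/(s + 12) - 1/(s-2), ROC: -12 < Re(s) < 2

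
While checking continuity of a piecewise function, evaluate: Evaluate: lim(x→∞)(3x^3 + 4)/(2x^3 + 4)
Divide numerator and denominator by x^3:
lim (3 + 4/x^3)/(2 + 4/x^3) = 3/2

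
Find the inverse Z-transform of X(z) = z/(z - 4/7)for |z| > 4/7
Standard pair: z/(z-a) <-> a^n*u[n] for causal signals
With a=4/7: x[n]=(4/7)^n*u[n]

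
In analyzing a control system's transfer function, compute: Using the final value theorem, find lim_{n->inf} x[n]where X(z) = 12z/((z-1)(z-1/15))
Final value theorem: lim x[n]=lim_{z->1} (z-1) * X(z)
(z-1) * X(z)=12z/(z-1/15)
As z->1: 12/(1 - 1/15)=12/(14/15)=90/7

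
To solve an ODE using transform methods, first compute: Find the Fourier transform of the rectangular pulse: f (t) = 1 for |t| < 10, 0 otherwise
F(omega) = integral from -10 to 10 of e^(-j*omega*t) dt
= 2*sin(10*omega)/omega = 20*sinc(10*omega/pi)

Answer: 2*sin(10*omega)/omega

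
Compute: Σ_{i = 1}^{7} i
Using formula: Σ i^1=n(n+1)/2=7·8/2=28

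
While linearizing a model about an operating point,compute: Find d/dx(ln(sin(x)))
Chain rule: d/dx[ln(u)]=u'/u where u=sin(x)
u'=cos(x)

Answer: (cos(x))/(sin(x))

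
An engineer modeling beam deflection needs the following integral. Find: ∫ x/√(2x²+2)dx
Let u = 2x² + 2, du = 4x dx
∫ (1/4)·u^(-1/2) du = √u/2 + C

Answer: √(2x² + 2)/2 + C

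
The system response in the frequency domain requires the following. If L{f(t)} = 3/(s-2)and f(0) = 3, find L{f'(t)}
L{f'(t)} = s·F(s) - f(0) = 3s/(s-2)-3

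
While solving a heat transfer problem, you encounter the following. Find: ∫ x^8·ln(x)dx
By parts: u=ln(x), dv=x^8 dx
du=1/x dx, v=x^9/9
=x^9·ln(x)/9 - ∫ x^8/9 dx
=x^9·ln(x)/9 - x^9/81 + C

Answer: x^9(ln(x)/9 - 1/81) + C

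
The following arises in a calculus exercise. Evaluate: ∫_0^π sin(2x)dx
Antiderivative: -cos(2x)/2
Evaluate at bounds: [-cos(2·π)/2] - [-cos(2·0)/2]
=(-(1) + (1))/2=0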